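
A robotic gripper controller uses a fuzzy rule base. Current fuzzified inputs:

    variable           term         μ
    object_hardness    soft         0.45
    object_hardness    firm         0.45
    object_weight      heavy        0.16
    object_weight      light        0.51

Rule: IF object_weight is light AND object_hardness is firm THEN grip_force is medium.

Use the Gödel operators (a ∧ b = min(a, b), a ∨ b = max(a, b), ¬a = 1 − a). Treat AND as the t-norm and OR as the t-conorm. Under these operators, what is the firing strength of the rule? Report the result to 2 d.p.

firing strength: light=0.51, firm=0.45; AND[min(a, b)] → w = 0.45

0.45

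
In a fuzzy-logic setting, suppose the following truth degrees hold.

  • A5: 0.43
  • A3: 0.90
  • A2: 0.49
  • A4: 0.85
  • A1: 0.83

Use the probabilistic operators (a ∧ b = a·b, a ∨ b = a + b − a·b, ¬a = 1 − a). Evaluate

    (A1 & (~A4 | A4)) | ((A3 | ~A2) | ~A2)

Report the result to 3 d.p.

0.993

~A4 = 1 − 0.8500 = 0.1500
~A4 | A4 = a + b − a·b on (0.1500, 0.8500) = 0.8725
A1 & (~A4 | A4) = a·b on (0.8300, 0.8725) = 0.7242
~A2 = 1 − 0.4900 = 0.5100
A3 | ~A2 = a + b − a·b on (0.9000, 0.5100) = 0.9510
~A2 = 1 − 0.4900 = 0.5100
(A3 | ~A2) | ~A2 = a + b − a·b on (0.9510, 0.5100) = 0.9760
(A1 & (~A4 | A4)) | ((A3 | ~A2) | ~A2) = a + b − a·b on (0.7242, 0.9760) = 0.9934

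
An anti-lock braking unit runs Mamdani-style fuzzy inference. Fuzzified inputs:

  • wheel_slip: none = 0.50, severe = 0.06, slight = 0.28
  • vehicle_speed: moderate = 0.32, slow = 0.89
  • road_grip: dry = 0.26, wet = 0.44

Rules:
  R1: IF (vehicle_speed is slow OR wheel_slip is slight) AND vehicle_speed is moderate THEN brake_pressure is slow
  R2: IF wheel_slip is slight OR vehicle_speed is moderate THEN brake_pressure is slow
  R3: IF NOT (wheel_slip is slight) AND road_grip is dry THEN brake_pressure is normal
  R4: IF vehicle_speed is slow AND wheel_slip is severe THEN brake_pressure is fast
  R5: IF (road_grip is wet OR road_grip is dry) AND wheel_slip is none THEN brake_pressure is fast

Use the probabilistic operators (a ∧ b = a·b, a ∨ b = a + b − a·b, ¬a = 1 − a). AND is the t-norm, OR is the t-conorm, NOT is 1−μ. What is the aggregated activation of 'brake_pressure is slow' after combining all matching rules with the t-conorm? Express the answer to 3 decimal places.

0.655

R1: (slow=0.89 OR slight=0.28) = 0.9208; AND[a·b] with moderate=0.32 → w = 0.2947
R2: slight=0.28, moderate=0.32; OR[a + b − a·b] → w = 0.5104
R3: ¬slight=1−0.28=0.72, dry=0.26; AND[a·b] → w = 0.1872
R4: slow=0.89, severe=0.06; AND[a·b] → w = 0.0534
R5: (wet=0.44 OR dry=0.26) = 0.5856; AND[a·b] with none=0.50 → w = 0.2928
Rules with consequent 'slow': {R1, R2} → strengths 0.2947, 0.5104
Aggregate via t-conorm [a + b − a·b]: 0.6547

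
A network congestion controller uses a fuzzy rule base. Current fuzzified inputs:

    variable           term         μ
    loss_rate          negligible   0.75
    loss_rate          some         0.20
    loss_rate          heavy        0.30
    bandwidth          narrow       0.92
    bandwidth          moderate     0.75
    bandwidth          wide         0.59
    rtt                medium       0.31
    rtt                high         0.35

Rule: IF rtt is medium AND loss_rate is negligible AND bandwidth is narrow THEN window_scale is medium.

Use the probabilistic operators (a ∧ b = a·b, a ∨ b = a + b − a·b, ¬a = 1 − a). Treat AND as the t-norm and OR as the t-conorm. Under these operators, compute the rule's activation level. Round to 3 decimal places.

firing strength: medium=0.31, negligible=0.75, narrow=0.92; AND[a·b] → w = 0.2139

0.214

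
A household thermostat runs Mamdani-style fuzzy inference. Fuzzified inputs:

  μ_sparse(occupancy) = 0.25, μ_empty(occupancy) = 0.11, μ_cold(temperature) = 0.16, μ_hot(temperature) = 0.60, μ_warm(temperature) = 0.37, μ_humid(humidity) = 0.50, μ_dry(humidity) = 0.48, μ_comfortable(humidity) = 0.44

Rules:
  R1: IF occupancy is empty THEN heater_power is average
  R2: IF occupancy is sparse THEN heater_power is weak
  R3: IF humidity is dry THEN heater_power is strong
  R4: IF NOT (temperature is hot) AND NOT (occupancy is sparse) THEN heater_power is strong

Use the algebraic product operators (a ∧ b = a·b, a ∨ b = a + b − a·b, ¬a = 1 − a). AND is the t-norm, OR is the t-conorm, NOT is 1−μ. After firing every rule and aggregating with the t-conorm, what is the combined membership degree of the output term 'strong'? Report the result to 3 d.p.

R1: empty=0.11 → w = 0.1100
R2: sparse=0.25 → w = 0.2500
R3: dry=0.48 → w = 0.4800
R4: ¬hot=1−0.60=0.40, ¬sparse=1−0.25=0.75; AND[a·b] → w = 0.3000
Rules with consequent 'strong': {R3, R4} → strengths 0.4800, 0.3000
Aggregate via t-conorm [a + b − a·b]: 0.6360

0.636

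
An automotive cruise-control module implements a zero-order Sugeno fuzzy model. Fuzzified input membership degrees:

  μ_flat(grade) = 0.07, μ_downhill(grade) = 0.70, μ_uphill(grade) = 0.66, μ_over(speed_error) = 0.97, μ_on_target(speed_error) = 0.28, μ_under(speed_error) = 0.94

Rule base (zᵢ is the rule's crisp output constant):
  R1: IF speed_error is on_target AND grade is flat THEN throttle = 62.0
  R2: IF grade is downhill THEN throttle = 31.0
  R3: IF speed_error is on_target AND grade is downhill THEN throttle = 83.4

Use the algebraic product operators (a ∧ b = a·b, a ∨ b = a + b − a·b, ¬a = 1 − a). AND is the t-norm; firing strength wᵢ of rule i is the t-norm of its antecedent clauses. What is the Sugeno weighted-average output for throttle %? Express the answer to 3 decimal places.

42.881

R1 (z=62.0): on_target=0.28, flat=0.07; AND[a·b] → w = 0.0196
R2 (z=31.0): downhill=0.70 → w = 0.7000
R3 (z=83.4): on_target=0.28, downhill=0.70; AND[a·b] → w = 0.1960
Weighted average = (0.0196·62.0 + 0.7000·31.0 + 0.1960·83.4) / (0.0196 + 0.7000 + 0.1960)
  = 39.2616 / 0.9156 = 42.881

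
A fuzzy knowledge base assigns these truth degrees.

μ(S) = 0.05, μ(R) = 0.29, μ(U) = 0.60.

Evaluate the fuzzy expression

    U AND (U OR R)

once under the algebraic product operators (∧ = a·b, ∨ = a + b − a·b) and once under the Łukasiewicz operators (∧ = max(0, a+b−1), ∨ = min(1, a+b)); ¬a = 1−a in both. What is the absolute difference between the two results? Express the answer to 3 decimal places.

0.060

Under algebraic product:
  U OR R = a + b − a·b on (0.6000, 0.2900) = 0.7160
  U AND (U OR R) = a·b on (0.6000, 0.7160) = 0.4296
  → value = 0.4296
Under Łukasiewicz:
  U OR R = min(1, a+b) on (0.60, 0.29) = 0.89
  U AND (U OR R) = max(0, a+b−1) on (0.60, 0.89) = 0.49
  → value = 0.4900
|0.4296 − 0.4900| = 0.060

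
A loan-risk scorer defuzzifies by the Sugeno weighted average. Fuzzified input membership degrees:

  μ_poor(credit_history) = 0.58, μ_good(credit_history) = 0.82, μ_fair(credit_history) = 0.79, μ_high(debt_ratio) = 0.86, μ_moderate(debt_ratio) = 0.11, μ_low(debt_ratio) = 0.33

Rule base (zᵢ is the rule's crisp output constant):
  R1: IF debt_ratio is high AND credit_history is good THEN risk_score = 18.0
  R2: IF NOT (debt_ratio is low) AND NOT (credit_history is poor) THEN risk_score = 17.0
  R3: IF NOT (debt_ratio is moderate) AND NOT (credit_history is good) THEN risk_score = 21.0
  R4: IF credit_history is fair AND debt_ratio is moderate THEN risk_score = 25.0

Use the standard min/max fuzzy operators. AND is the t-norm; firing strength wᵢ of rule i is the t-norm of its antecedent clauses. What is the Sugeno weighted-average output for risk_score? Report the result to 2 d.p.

18.58

R1 (z=18.0): high=0.86, good=0.82; AND[min(a, b)] → w = 0.82
R2 (z=17.0): ¬low=1−0.33=0.67, ¬poor=1−0.58=0.42; AND[min(a, b)] → w = 0.42
R3 (z=21.0): ¬moderate=1−0.11=0.89, ¬good=1−0.82=0.18; AND[min(a, b)] → w = 0.18
R4 (z=25.0): fair=0.79, moderate=0.11; AND[min(a, b)] → w = 0.11
Weighted average = (0.82·18.0 + 0.42·17.0 + 0.18·21.0 + 0.11·25.0) / (0.82 + 0.42 + 0.18 + 0.11)
  = 28.4300 / 1.5300 = 18.58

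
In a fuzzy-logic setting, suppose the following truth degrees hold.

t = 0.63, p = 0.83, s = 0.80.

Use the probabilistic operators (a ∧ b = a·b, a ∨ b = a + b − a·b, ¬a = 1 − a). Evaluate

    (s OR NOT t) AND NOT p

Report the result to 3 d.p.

0.149

NOT t = 1 − 0.6300 = 0.3700
s OR NOT t = a + b − a·b on (0.8000, 0.3700) = 0.8740
NOT p = 1 − 0.8300 = 0.1700
(s OR NOT t) AND NOT p = a·b on (0.8740, 0.1700) = 0.1486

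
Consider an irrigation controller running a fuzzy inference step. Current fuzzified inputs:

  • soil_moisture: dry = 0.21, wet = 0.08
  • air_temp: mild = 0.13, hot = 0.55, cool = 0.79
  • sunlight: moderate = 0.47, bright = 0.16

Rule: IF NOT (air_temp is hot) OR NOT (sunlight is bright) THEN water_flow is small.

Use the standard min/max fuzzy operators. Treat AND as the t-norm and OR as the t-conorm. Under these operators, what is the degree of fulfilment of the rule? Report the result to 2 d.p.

0.84

firing strength: ¬hot=1−0.55=0.45, ¬bright=1−0.16=0.84; OR[max(a, b)] → w = 0.84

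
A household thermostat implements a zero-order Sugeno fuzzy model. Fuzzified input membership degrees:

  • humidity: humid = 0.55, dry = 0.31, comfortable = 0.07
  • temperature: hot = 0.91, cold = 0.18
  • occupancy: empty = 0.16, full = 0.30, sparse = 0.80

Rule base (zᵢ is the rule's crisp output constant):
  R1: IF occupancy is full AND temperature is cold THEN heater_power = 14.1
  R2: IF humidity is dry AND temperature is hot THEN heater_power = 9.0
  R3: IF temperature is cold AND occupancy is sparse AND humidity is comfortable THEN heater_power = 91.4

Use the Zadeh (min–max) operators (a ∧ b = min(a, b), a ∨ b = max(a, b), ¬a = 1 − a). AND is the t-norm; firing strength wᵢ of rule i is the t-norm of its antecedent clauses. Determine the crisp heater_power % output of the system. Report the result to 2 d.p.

20.94

R1 (z=14.1): full=0.30, cold=0.18; AND[min(a, b)] → w = 0.18
R2 (z=9.0): dry=0.31, hot=0.91; AND[min(a, b)] → w = 0.31
R3 (z=91.4): cold=0.18, sparse=0.80, comfortable=0.07; AND[min(a, b)] → w = 0.07
Weighted average = (0.18·14.1 + 0.31·9.0 + 0.07·91.4) / (0.18 + 0.31 + 0.07)
  = 11.7260 / 0.5600 = 20.94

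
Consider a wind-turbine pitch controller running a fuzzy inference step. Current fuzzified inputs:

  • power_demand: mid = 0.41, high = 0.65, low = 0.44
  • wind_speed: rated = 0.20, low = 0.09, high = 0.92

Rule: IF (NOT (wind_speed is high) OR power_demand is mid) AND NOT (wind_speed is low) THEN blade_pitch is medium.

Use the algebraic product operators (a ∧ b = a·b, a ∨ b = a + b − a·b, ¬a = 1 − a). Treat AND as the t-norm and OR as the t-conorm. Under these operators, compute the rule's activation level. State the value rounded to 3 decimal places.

0.416

firing strength: (¬high=1−0.92=0.08 OR mid=0.41) = 0.4572; AND[a·b] with ¬low=1−0.09=0.91 → w = 0.4161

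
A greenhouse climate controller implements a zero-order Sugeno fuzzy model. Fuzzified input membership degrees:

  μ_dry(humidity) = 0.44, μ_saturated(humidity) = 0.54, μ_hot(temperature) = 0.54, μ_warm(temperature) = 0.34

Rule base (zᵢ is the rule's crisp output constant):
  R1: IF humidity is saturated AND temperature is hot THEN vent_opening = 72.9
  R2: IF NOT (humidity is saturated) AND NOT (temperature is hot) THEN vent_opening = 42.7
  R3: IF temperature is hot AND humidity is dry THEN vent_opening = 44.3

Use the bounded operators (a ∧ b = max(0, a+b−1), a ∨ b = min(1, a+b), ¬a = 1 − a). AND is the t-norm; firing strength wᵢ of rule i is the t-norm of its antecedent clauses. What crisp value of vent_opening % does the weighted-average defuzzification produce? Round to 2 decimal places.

R1 (z=72.9): saturated=0.54, hot=0.54; AND[max(0, a+b−1)] → w = 0.08
R2 (z=42.7): ¬saturated=1−0.54=0.46, ¬hot=1−0.54=0.46; AND[max(0, a+b−1)] → w = 0.00
R3 (z=44.3): hot=0.54, dry=0.44; AND[max(0, a+b−1)] → w = 0.00
Weighted average = (0.08·72.9 + 0.00·42.7 + 0.00·44.3) / (0.08 + 0.00 + 0.00)
  = 5.8320 / 0.0800 = 72.90

72.90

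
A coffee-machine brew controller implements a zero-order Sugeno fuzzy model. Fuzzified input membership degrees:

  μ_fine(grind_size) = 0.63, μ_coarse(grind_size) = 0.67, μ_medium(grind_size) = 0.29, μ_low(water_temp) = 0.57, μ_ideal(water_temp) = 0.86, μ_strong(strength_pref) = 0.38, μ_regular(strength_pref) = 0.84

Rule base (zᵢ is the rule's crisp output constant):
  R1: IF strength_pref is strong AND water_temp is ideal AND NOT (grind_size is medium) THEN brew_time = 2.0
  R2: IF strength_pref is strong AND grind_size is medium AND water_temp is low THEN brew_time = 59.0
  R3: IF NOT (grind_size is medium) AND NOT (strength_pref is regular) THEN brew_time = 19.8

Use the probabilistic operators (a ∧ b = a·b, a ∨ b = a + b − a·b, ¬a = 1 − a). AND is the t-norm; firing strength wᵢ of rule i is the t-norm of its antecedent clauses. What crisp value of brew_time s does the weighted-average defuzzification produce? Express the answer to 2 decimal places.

15.72

R1 (z=2.0): strong=0.38, ideal=0.86, ¬medium=1−0.29=0.71; AND[a·b] → w = 0.2320
R2 (z=59.0): strong=0.38, medium=0.29, low=0.57; AND[a·b] → w = 0.0628
R3 (z=19.8): ¬medium=1−0.29=0.71, ¬regular=1−0.84=0.16; AND[a·b] → w = 0.1136
Weighted average = (0.2320·2.0 + 0.0628·59.0 + 0.1136·19.8) / (0.2320 + 0.0628 + 0.1136)
  = 6.4194 / 0.4084 = 15.72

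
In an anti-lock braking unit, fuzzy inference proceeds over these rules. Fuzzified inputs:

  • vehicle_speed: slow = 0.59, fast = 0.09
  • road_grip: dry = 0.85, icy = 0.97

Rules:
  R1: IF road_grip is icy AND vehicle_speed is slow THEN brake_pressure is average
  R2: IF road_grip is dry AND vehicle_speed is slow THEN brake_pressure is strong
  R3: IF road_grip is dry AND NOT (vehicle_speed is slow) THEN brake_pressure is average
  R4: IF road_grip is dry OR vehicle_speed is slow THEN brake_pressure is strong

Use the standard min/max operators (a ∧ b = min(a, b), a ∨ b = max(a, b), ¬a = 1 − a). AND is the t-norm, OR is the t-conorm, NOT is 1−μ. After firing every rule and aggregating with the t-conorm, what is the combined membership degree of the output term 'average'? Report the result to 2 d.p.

0.59

R1: icy=0.97, slow=0.59; AND[min(a, b)] → w = 0.59
R2: dry=0.85, slow=0.59; AND[min(a, b)] → w = 0.59
R3: dry=0.85, ¬slow=1−0.59=0.41; AND[min(a, b)] → w = 0.41
R4: dry=0.85, slow=0.59; OR[max(a, b)] → w = 0.85
Rules with consequent 'average': {R1, R3} → strengths 0.59, 0.41
Aggregate via t-conorm [max(a, b)]: 0.59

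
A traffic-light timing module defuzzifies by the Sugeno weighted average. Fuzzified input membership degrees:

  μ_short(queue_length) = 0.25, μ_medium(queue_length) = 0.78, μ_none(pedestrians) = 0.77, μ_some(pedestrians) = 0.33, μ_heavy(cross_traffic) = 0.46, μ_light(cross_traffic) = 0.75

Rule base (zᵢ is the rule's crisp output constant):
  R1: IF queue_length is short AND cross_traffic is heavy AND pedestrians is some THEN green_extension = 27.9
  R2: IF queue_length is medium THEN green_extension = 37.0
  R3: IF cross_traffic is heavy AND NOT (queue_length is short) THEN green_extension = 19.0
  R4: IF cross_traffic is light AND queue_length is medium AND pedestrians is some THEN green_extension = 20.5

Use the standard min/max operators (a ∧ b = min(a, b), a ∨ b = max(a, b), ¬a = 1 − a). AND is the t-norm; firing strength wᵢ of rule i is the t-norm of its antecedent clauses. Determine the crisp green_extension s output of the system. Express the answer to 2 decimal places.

28.21

R1 (z=27.9): short=0.25, heavy=0.46, some=0.33; AND[min(a, b)] → w = 0.25
R2 (z=37.0): medium=0.78 → w = 0.78
R3 (z=19.0): heavy=0.46, ¬short=1−0.25=0.75; AND[min(a, b)] → w = 0.46
R4 (z=20.5): light=0.75, medium=0.78, some=0.33; AND[min(a, b)] → w = 0.33
Weighted average = (0.25·27.9 + 0.78·37.0 + 0.46·19.0 + 0.33·20.5) / (0.25 + 0.78 + 0.46 + 0.33)
  = 51.3400 / 1.8200 = 28.21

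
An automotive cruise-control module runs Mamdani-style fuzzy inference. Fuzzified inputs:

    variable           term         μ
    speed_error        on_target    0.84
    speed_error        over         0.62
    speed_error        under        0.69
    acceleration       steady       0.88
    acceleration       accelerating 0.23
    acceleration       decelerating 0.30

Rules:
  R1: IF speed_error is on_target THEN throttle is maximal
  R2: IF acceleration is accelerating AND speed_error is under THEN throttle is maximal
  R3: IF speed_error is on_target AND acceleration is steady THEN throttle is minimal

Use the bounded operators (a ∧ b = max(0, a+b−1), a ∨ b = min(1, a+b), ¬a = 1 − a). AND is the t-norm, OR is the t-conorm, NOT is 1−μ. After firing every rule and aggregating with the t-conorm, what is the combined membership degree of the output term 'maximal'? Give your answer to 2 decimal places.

0.84

R1: on_target=0.84 → w = 0.84
R2: accelerating=0.23, under=0.69; AND[max(0, a+b−1)] → w = 0.00
R3: on_target=0.84, steady=0.88; AND[max(0, a+b−1)] → w = 0.72
Rules with consequent 'maximal': {R1, R2} → strengths 0.84, 0.00
Aggregate via t-conorm [min(1, a+b)]: 0.84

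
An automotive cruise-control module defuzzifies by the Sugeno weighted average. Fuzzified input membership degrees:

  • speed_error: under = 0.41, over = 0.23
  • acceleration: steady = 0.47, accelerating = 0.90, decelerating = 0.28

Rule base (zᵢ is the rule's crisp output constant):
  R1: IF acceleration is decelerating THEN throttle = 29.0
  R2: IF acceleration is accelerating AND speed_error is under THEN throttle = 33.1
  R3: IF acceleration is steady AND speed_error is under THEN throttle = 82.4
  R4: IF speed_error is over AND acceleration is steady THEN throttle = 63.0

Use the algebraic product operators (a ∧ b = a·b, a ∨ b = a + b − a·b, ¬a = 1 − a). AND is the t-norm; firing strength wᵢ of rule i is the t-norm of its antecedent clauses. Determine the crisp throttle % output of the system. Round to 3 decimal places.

R1 (z=29.0): decelerating=0.28 → w = 0.2800
R2 (z=33.1): accelerating=0.90, under=0.41; AND[a·b] → w = 0.3690
R3 (z=82.4): steady=0.47, under=0.41; AND[a·b] → w = 0.1927
R4 (z=63.0): over=0.23, steady=0.47; AND[a·b] → w = 0.1081
Weighted average = (0.2800·29.0 + 0.3690·33.1 + 0.1927·82.4 + 0.1081·63.0) / (0.2800 + 0.3690 + 0.1927 + 0.1081)
  = 43.0227 / 0.9498 = 45.297

45.297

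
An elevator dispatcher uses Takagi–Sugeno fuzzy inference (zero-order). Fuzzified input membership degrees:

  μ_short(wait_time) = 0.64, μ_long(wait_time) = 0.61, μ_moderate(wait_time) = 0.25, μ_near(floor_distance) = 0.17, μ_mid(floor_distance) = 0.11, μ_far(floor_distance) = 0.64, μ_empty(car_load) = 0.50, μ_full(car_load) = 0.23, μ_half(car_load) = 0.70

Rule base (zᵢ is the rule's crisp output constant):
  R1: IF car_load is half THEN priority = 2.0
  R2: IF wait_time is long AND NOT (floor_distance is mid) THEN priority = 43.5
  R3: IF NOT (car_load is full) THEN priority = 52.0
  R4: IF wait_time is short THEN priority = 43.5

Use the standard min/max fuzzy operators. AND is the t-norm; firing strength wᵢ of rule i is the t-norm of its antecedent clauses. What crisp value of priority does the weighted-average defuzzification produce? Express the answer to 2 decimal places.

35.23

R1 (z=2.0): half=0.70 → w = 0.70
R2 (z=43.5): long=0.61, ¬mid=1−0.11=0.89; AND[min(a, b)] → w = 0.61
R3 (z=52.0): ¬full=1−0.23=0.77 → w = 0.77
R4 (z=43.5): short=0.64 → w = 0.64
Weighted average = (0.70·2.0 + 0.61·43.5 + 0.77·52.0 + 0.64·43.5) / (0.70 + 0.61 + 0.77 + 0.64)
  = 95.8150 / 2.7200 = 35.23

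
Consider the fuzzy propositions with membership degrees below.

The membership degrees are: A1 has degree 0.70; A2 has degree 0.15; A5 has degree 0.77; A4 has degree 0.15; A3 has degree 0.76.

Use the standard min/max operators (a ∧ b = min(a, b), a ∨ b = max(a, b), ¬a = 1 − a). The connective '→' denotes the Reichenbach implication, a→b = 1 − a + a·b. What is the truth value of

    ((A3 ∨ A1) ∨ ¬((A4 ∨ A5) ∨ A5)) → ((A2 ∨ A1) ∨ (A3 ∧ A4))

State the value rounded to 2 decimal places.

0.77

A3 ∨ A1 = max(a, b) on (0.76, 0.70) = 0.76
A4 ∨ A5 = max(a, b) on (0.15, 0.77) = 0.77
(A4 ∨ A5) ∨ A5 = max(a, b) on (0.77, 0.77) = 0.77
¬((A4 ∨ A5) ∨ A5) = 1 − 0.77 = 0.23
(A3 ∨ A1) ∨ ¬((A4 ∨ A5) ∨ A5) = max(a, b) on (0.76, 0.23) = 0.76
A2 ∨ A1 = max(a, b) on (0.15, 0.70) = 0.70
A3 ∧ A4 = min(a, b) on (0.76, 0.15) = 0.15
(A2 ∨ A1) ∨ (A3 ∧ A4) = max(a, b) on (0.70, 0.15) = 0.70
((A3 ∨ A1) ∨ ¬((A4 ∨ A5) ∨ A5)) → ((A2 ∨ A1) ∨ (A3 ∧ A4))  [Reichenbach: 1 − a + a·b] with a=0.76, b=0.70 → 0.77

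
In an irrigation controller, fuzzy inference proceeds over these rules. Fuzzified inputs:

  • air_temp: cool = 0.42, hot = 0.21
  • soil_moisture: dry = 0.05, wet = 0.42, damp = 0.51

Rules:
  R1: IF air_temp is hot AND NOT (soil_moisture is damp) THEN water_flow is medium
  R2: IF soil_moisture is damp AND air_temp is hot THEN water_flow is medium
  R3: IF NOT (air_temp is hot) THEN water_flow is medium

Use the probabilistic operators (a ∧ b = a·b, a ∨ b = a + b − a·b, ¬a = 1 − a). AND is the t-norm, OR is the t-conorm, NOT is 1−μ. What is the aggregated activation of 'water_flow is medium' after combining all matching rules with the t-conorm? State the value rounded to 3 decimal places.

0.832

R1: hot=0.21, ¬damp=1−0.51=0.49; AND[a·b] → w = 0.1029
R2: damp=0.51, hot=0.21; AND[a·b] → w = 0.1071
R3: ¬hot=1−0.21=0.79 → w = 0.7900
Rules with consequent 'medium': {R1, R2, R3} → strengths 0.1029, 0.1071, 0.7900
Aggregate via t-conorm [a + b − a·b]: 0.8318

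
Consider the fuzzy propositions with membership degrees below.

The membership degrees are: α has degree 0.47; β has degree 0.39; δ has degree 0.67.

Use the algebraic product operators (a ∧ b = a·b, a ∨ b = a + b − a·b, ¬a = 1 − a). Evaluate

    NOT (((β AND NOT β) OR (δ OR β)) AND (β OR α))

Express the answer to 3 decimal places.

NOT β = 1 − 0.3900 = 0.6100
β AND NOT β = a·b on (0.3900, 0.6100) = 0.2379
δ OR β = a + b − a·b on (0.6700, 0.3900) = 0.7987
(β AND NOT β) OR (δ OR β) = a + b − a·b on (0.2379, 0.7987) = 0.8466
β OR α = a + b − a·b on (0.3900, 0.4700) = 0.6767
((β AND NOT β) OR (δ OR β)) AND (β OR α) = a·b on (0.8466, 0.6767) = 0.5729
NOT (((β AND NOT β) OR (δ OR β)) AND (β OR α)) = 1 − 0.5729 = 0.4271

0.427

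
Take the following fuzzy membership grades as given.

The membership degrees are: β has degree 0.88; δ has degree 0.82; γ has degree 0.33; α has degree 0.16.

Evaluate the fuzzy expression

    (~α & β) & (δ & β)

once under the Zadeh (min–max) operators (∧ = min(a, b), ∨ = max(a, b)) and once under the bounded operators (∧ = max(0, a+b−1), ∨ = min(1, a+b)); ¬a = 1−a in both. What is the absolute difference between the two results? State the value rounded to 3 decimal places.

Under Zadeh (min–max):
  ~α = 1 − 0.16 = 0.84
  ~α & β = min(a, b) on (0.84, 0.88) = 0.84
  δ & β = min(a, b) on (0.82, 0.88) = 0.82
  (~α & β) & (δ & β) = min(a, b) on (0.84, 0.82) = 0.82
  → value = 0.8200
Under bounded:
  ~α = 1 − 0.16 = 0.84
  ~α & β = max(0, a+b−1) on (0.84, 0.88) = 0.72
  δ & β = max(0, a+b−1) on (0.82, 0.88) = 0.70
  (~α & β) & (δ & β) = max(0, a+b−1) on (0.72, 0.70) = 0.42
  → value = 0.4200
|0.8200 − 0.4200| = 0.400

0.400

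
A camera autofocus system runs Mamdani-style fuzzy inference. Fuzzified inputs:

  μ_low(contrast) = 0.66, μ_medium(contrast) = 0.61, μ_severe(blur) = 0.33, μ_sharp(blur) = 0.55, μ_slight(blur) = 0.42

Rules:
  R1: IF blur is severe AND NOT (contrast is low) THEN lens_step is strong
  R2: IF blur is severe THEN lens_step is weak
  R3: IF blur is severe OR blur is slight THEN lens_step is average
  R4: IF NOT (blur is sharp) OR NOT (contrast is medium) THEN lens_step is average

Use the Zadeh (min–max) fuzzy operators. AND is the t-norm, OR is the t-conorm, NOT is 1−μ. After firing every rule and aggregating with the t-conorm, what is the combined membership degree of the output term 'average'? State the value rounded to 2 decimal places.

0.45

R1: severe=0.33, ¬low=1−0.66=0.34; AND[min(a, b)] → w = 0.33
R2: severe=0.33 → w = 0.33
R3: severe=0.33, slight=0.42; OR[max(a, b)] → w = 0.42
R4: ¬sharp=1−0.55=0.45, ¬medium=1−0.61=0.39; OR[max(a, b)] → w = 0.45
Rules with consequent 'average': {R3, R4} → strengths 0.42, 0.45
Aggregate via t-conorm [max(a, b)]: 0.45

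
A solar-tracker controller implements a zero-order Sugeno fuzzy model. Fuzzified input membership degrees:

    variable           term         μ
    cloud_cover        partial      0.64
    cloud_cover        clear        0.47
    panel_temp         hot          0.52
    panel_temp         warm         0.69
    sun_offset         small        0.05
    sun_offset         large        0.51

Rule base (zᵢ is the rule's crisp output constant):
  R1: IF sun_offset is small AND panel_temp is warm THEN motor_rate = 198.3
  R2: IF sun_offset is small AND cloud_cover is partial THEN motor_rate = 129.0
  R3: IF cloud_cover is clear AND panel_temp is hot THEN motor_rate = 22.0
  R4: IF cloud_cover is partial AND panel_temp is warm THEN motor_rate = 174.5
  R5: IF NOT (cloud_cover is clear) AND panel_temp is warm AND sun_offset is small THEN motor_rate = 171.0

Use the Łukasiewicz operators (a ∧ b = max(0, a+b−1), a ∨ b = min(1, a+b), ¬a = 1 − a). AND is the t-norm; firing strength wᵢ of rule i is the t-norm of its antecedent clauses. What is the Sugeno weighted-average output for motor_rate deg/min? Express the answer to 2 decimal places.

174.50

R1 (z=198.3): small=0.05, warm=0.69; AND[max(0, a+b−1)] → w = 0.00
R2 (z=129.0): small=0.05, partial=0.64; AND[max(0, a+b−1)] → w = 0.00
R3 (z=22.0): clear=0.47, hot=0.52; AND[max(0, a+b−1)] → w = 0.00
R4 (z=174.5): partial=0.64, warm=0.69; AND[max(0, a+b−1)] → w = 0.33
R5 (z=171.0): ¬clear=1−0.47=0.53, warm=0.69, small=0.05; AND[max(0, a+b−1)] → w = 0.00
Weighted average = (0.00·198.3 + 0.00·129.0 + 0.00·22.0 + 0.33·174.5 + 0.00·171.0) / (0.00 + 0.00 + 0.00 + 0.33 + 0.00)
  = 57.5850 / 0.3300 = 174.50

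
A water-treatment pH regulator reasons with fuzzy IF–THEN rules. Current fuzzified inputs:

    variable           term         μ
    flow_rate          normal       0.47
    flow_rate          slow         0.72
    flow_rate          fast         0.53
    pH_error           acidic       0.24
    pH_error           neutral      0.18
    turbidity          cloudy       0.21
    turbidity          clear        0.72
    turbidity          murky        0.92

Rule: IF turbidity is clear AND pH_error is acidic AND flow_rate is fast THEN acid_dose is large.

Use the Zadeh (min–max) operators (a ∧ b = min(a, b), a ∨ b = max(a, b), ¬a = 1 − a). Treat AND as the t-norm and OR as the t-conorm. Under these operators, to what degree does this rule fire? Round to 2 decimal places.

0.24

firing strength: clear=0.72, acidic=0.24, fast=0.53; AND[min(a, b)] → w = 0.24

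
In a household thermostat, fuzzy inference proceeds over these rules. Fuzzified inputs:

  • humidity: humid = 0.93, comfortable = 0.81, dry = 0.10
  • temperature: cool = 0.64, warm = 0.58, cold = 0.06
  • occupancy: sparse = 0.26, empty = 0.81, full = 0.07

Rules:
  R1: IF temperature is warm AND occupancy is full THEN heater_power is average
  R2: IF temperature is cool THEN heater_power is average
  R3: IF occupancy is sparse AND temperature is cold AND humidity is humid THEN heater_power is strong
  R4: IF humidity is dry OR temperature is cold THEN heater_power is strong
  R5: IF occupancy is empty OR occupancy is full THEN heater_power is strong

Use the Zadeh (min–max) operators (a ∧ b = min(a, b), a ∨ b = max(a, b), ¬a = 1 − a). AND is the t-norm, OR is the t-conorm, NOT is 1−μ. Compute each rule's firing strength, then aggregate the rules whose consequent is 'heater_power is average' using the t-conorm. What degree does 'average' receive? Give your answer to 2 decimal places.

0.64

R1: warm=0.58, full=0.07; AND[min(a, b)] → w = 0.07
R2: cool=0.64 → w = 0.64
R3: sparse=0.26, cold=0.06, humid=0.93; AND[min(a, b)] → w = 0.06
R4: dry=0.10, cold=0.06; OR[max(a, b)] → w = 0.10
R5: empty=0.81, full=0.07; OR[max(a, b)] → w = 0.81
Rules with consequent 'average': {R1, R2} → strengths 0.07, 0.64
Aggregate via t-conorm [max(a, b)]: 0.64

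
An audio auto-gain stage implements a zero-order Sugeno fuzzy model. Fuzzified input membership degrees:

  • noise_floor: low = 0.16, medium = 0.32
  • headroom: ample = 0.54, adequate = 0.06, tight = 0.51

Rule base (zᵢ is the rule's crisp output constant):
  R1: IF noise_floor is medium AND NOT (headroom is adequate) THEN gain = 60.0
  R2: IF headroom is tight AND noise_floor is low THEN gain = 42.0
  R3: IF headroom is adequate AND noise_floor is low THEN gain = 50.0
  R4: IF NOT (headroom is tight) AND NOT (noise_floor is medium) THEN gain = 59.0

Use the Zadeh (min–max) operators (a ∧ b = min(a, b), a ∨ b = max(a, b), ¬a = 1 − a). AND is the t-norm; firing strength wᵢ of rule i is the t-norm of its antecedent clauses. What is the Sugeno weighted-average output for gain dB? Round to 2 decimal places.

56.15

R1 (z=60.0): medium=0.32, ¬adequate=1−0.06=0.94; AND[min(a, b)] → w = 0.32
R2 (z=42.0): tight=0.51, low=0.16; AND[min(a, b)] → w = 0.16
R3 (z=50.0): adequate=0.06, low=0.16; AND[min(a, b)] → w = 0.06
R4 (z=59.0): ¬tight=1−0.51=0.49, ¬medium=1−0.32=0.68; AND[min(a, b)] → w = 0.49
Weighted average = (0.32·60.0 + 0.16·42.0 + 0.06·50.0 + 0.49·59.0) / (0.32 + 0.16 + 0.06 + 0.49)
  = 57.8300 / 1.0300 = 56.15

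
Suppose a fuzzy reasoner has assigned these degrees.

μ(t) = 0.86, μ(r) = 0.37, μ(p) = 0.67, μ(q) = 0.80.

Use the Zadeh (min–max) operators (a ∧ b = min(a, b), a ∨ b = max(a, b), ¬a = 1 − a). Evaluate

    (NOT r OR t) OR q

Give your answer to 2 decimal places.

0.86

NOT r = 1 − 0.37 = 0.63
NOT r OR t = max(a, b) on (0.63, 0.86) = 0.86
(NOT r OR t) OR q = max(a, b) on (0.86, 0.80) = 0.86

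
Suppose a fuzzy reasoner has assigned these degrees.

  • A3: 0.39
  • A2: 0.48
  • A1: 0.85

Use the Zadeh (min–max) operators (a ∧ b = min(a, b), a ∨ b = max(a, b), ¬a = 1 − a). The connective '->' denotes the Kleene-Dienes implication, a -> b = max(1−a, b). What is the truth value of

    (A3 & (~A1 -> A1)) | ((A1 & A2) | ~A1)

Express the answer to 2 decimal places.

~A1 = 1 − 0.85 = 0.15
~A1 -> A1  [Kleene-Dienes: max(1−a, b)] with a=0.15, b=0.85 → 0.85
A3 & (~A1 -> A1) = min(a, b) on (0.39, 0.85) = 0.39
A1 & A2 = min(a, b) on (0.85, 0.48) = 0.48
~A1 = 1 − 0.85 = 0.15
(A1 & A2) | ~A1 = max(a, b) on (0.48, 0.15) = 0.48
(A3 & (~A1 -> A1)) | ((A1 & A2) | ~A1) = max(a, b) on (0.39, 0.48) = 0.48

0.48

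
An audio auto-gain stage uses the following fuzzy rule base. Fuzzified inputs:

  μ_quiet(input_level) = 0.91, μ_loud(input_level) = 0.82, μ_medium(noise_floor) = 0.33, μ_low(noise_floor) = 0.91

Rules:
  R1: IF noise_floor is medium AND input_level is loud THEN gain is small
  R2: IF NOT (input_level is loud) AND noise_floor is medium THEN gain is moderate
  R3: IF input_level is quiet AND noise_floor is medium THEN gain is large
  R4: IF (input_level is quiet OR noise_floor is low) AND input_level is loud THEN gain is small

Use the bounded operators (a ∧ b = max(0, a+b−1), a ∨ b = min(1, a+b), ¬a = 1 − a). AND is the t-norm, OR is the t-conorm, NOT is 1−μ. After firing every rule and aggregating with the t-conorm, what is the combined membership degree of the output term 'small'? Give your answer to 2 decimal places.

0.97

R1: medium=0.33, loud=0.82; AND[max(0, a+b−1)] → w = 0.15
R2: ¬loud=1−0.82=0.18, medium=0.33; AND[max(0, a+b−1)] → w = 0.00
R3: quiet=0.91, medium=0.33; AND[max(0, a+b−1)] → w = 0.24
R4: (quiet=0.91 OR low=0.91) = 1.00; AND[max(0, a+b−1)] with loud=0.82 → w = 0.82
Rules with consequent 'small': {R1, R4} → strengths 0.15, 0.82
Aggregate via t-conorm [min(1, a+b)]: 0.97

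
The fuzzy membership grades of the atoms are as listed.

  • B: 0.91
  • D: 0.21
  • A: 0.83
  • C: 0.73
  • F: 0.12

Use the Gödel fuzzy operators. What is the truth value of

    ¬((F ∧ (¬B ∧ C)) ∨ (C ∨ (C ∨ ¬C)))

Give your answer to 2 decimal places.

0.27

¬B = 1 − 0.91 = 0.09
¬B ∧ C = min(a, b) on (0.09, 0.73) = 0.09
F ∧ (¬B ∧ C) = min(a, b) on (0.12, 0.09) = 0.09
¬C = 1 − 0.73 = 0.27
C ∨ ¬C = max(a, b) on (0.73, 0.27) = 0.73
C ∨ (C ∨ ¬C) = max(a, b) on (0.73, 0.73) = 0.73
(F ∧ (¬B ∧ C)) ∨ (C ∨ (C ∨ ¬C)) = max(a, b) on (0.09, 0.73) = 0.73
¬((F ∧ (¬B ∧ C)) ∨ (C ∨ (C ∨ ¬C))) = 1 − 0.73 = 0.27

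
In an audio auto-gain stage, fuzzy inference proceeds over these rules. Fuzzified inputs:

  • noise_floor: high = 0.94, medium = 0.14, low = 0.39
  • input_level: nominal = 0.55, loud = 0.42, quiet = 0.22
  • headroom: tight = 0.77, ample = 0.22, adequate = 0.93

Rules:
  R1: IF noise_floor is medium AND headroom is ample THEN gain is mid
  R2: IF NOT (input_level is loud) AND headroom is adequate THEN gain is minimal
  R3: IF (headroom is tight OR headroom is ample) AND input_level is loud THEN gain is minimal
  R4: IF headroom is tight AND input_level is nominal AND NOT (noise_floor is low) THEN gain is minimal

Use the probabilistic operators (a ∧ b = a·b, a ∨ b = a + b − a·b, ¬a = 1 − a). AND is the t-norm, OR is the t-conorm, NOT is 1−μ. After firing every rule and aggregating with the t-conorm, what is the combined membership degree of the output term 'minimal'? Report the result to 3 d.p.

0.776

R1: medium=0.14, ample=0.22; AND[a·b] → w = 0.0308
R2: ¬loud=1−0.42=0.58, adequate=0.93; AND[a·b] → w = 0.5394
R3: (tight=0.77 OR ample=0.22) = 0.8206; AND[a·b] with loud=0.42 → w = 0.3447
R4: tight=0.77, nominal=0.55, ¬low=1−0.39=0.61; AND[a·b] → w = 0.2583
Rules with consequent 'minimal': {R2, R3, R4} → strengths 0.5394, 0.3447, 0.2583
Aggregate via t-conorm [a + b − a·b]: 0.7761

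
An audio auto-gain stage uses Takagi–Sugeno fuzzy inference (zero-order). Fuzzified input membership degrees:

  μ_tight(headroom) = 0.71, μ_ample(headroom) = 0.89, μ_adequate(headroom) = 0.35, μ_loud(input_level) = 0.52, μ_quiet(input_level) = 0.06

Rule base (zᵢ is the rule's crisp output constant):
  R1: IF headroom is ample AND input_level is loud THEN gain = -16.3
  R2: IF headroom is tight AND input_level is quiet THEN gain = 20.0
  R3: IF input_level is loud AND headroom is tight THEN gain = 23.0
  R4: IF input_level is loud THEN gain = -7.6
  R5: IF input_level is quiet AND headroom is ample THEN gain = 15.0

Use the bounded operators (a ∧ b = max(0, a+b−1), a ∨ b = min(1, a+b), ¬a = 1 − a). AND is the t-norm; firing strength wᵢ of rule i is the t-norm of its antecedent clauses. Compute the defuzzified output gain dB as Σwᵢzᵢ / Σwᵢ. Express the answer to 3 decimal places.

-4.608

R1 (z=-16.3): ample=0.89, loud=0.52; AND[max(0, a+b−1)] → w = 0.41
R2 (z=20.0): tight=0.71, quiet=0.06; AND[max(0, a+b−1)] → w = 0.00
R3 (z=23.0): loud=0.52, tight=0.71; AND[max(0, a+b−1)] → w = 0.23
R4 (z=-7.6): loud=0.52 → w = 0.52
R5 (z=15.0): quiet=0.06, ample=0.89; AND[max(0, a+b−1)] → w = 0.00
Weighted average = (0.41·-16.3 + 0.00·20.0 + 0.23·23.0 + 0.52·-7.6 + 0.00·15.0) / (0.41 + 0.00 + 0.23 + 0.52 + 0.00)
  = -5.3450 / 1.1600 = -4.608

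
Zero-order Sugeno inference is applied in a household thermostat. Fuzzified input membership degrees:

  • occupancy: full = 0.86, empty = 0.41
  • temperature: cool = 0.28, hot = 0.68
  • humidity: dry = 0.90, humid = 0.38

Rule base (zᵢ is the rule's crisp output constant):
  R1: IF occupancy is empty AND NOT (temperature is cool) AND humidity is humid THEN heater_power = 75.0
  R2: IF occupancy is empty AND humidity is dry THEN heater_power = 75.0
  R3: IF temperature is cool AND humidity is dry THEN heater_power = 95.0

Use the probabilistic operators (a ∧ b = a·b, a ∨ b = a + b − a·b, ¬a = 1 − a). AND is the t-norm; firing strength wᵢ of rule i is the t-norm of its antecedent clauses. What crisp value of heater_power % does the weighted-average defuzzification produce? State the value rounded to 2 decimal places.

81.87

R1 (z=75.0): empty=0.41, ¬cool=1−0.28=0.72, humid=0.38; AND[a·b] → w = 0.1122
R2 (z=75.0): empty=0.41, dry=0.90; AND[a·b] → w = 0.3690
R3 (z=95.0): cool=0.28, dry=0.90; AND[a·b] → w = 0.2520
Weighted average = (0.1122·75.0 + 0.3690·75.0 + 0.2520·95.0) / (0.1122 + 0.3690 + 0.2520)
  = 60.0282 / 0.7332 = 81.87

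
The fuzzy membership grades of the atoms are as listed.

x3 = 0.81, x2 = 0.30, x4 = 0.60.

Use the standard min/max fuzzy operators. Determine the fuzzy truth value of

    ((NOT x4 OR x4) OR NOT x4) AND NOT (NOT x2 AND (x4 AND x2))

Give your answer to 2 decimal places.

NOT x4 = 1 − 0.60 = 0.40
NOT x4 OR x4 = max(a, b) on (0.40, 0.60) = 0.60
NOT x4 = 1 − 0.60 = 0.40
(NOT x4 OR x4) OR NOT x4 = max(a, b) on (0.60, 0.40) = 0.60
NOT x2 = 1 − 0.30 = 0.70
x4 AND x2 = min(a, b) on (0.60, 0.30) = 0.30
NOT x2 AND (x4 AND x2) = min(a, b) on (0.70, 0.30) = 0.30
NOT (NOT x2 AND (x4 AND x2)) = 1 − 0.30 = 0.70
((NOT x4 OR x4) OR NOT x4) AND NOT (NOT x2 AND (x4 AND x2)) = min(a, b) on (0.60, 0.70) = 0.60

0.60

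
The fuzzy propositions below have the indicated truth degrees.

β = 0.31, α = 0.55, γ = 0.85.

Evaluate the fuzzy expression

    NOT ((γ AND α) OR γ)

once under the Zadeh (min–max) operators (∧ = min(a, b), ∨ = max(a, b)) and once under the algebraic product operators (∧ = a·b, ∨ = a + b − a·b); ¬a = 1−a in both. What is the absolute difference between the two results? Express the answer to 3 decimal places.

Under Zadeh (min–max):
  γ AND α = min(a, b) on (0.85, 0.55) = 0.55
  (γ AND α) OR γ = max(a, b) on (0.55, 0.85) = 0.85
  NOT ((γ AND α) OR γ) = 1 − 0.85 = 0.15
  → value = 0.1500
Under algebraic product:
  γ AND α = a·b on (0.8500, 0.5500) = 0.4675
  (γ AND α) OR γ = a + b − a·b on (0.4675, 0.8500) = 0.9201
  NOT ((γ AND α) OR γ) = 1 − 0.9201 = 0.0799
  → value = 0.0799
|0.1500 − 0.0799| = 0.070

0.070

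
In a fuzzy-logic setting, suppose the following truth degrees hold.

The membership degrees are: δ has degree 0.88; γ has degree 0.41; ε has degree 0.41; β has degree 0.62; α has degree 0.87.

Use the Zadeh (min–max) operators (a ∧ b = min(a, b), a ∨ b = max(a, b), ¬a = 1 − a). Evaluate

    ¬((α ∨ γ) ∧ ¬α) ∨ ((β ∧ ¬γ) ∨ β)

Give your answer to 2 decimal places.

α ∨ γ = max(a, b) on (0.87, 0.41) = 0.87
¬α = 1 − 0.87 = 0.13
(α ∨ γ) ∧ ¬α = min(a, b) on (0.87, 0.13) = 0.13
¬((α ∨ γ) ∧ ¬α) = 1 − 0.13 = 0.87
¬γ = 1 − 0.41 = 0.59
β ∧ ¬γ = min(a, b) on (0.62, 0.59) = 0.59
(β ∧ ¬γ) ∨ β = max(a, b) on (0.59, 0.62) = 0.62
¬((α ∨ γ) ∧ ¬α) ∨ ((β ∧ ¬γ) ∨ β) = max(a, b) on (0.87, 0.62) = 0.87

0.87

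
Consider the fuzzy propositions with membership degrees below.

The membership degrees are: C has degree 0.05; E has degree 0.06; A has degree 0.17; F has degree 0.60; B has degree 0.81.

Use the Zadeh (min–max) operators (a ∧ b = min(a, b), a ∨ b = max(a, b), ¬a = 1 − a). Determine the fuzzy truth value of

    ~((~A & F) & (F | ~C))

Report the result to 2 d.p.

~A = 1 − 0.17 = 0.83
~A & F = min(a, b) on (0.83, 0.60) = 0.60
~C = 1 − 0.05 = 0.95
F | ~C = max(a, b) on (0.60, 0.95) = 0.95
(~A & F) & (F | ~C) = min(a, b) on (0.60, 0.95) = 0.60
~((~A & F) & (F | ~C)) = 1 − 0.60 = 0.40

0.40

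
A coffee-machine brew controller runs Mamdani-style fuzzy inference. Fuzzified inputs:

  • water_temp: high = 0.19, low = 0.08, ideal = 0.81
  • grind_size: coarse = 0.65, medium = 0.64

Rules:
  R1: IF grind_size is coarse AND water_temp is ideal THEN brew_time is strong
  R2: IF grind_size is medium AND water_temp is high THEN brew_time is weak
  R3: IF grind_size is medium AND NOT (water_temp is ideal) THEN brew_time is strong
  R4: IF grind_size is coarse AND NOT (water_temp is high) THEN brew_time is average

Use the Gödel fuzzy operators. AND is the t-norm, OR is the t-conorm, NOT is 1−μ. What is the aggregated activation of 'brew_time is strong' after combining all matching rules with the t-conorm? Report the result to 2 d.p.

R1: coarse=0.65, ideal=0.81; AND[min(a, b)] → w = 0.65
R2: medium=0.64, high=0.19; AND[min(a, b)] → w = 0.19
R3: medium=0.64, ¬ideal=1−0.81=0.19; AND[min(a, b)] → w = 0.19
R4: coarse=0.65, ¬high=1−0.19=0.81; AND[min(a, b)] → w = 0.65
Rules with consequent 'strong': {R1, R3} → strengths 0.65, 0.19
Aggregate via t-conorm [max(a, b)]: 0.65

0.65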